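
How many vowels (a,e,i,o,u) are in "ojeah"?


Input: ojeah
Checking each character:
  'o' at position 0: vowel (running total: 1)
  'j' at position 1: consonant
  'e' at position 2: vowel (running total: 2)
  'a' at position 3: vowel (running total: 3)
  'h' at position 4: consonant
Total vowels: 3

3


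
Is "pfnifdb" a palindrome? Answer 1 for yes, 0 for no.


Input: pfnifdb
Reversed: bdfinfp
  Compare pos 0 ('p') with pos 6 ('b'): MISMATCH
  Compare pos 1 ('f') with pos 5 ('d'): MISMATCH
  Compare pos 2 ('n') with pos 4 ('f'): MISMATCH
Result: not a palindrome

0


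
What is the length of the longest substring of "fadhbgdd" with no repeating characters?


Input: "fadhbgdd"
Sliding window (track last position of each char):
  Position 0 ('f'): window [0,0] length 1 -- new best
  Position 1 ('a'): window [0,1] length 2 -- new best
  Position 2 ('d'): window [0,2] length 3 -- new best
  Position 3 ('h'): window [0,3] length 4 -- new best
  Position 4 ('b'): window [0,4] length 5 -- new best
  Position 5 ('g'): window [0,5] length 6 -- new best
  Position 6 ('d'): repeat (last at 2), move window start to 3
  Position 6 ('d'): window [3,6] length 4
  Position 7 ('d'): repeat (last at 6), move window start to 7
  Position 7 ('d'): window [7,7] length 1
Longest substring with no repeats: "fadhbg" with length 6

6


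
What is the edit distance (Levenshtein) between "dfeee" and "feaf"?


Computing edit distance: "dfeee" -> "feaf"
DP table:
           f    e    a    f
      0    1    2    3    4
  d   1    1    2    3    4
  f   2    1    2    3    3
  e   3    2    1    2    3
  e   4    3    2    2    3
  e   5    4    3    3    3
Edit distance = dp[5][4] = 3

3


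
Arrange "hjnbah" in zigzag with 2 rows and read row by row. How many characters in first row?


Zigzag "hjnbah" into 2 rows:
Placing characters:
  'h' => row 0
  'j' => row 1
  'n' => row 0
  'b' => row 1
  'a' => row 0
  'h' => row 1
Rows:
  Row 0: "hna"
  Row 1: "jbh"
First row length: 3

3


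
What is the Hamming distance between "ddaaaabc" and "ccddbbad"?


Comparing "ddaaaabc" and "ccddbbad" position by position:
  Position 0: 'd' vs 'c' => differ
  Position 1: 'd' vs 'c' => differ
  Position 2: 'a' vs 'd' => differ
  Position 3: 'a' vs 'd' => differ
  Position 4: 'a' vs 'b' => differ
  Position 5: 'a' vs 'b' => differ
  Position 6: 'b' vs 'a' => differ
  Position 7: 'c' vs 'd' => differ
Total differences (Hamming distance): 8

8


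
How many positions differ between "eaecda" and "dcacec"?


Comparing "eaecda" and "dcacec" position by position:
  Position 0: 'e' vs 'd' => DIFFER
  Position 1: 'a' vs 'c' => DIFFER
  Position 2: 'e' vs 'a' => DIFFER
  Position 3: 'c' vs 'c' => same
  Position 4: 'd' vs 'e' => DIFFER
  Position 5: 'a' vs 'c' => DIFFER
Positions that differ: 5

5


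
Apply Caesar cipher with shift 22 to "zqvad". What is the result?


Caesar cipher: shift "zqvad" by 22
  'z' (pos 25) + 22 = pos 21 = 'v'
  'q' (pos 16) + 22 = pos 12 = 'm'
  'v' (pos 21) + 22 = pos 17 = 'r'
  'a' (pos 0) + 22 = pos 22 = 'w'
  'd' (pos 3) + 22 = pos 25 = 'z'
Result: vmrwz

vmrwz


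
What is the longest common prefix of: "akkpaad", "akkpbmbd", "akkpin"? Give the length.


Words: akkpaad, akkpbmbd, akkpin
  Position 0: all 'a' => match
  Position 1: all 'k' => match
  Position 2: all 'k' => match
  Position 3: all 'p' => match
  Position 4: ('a', 'b', 'i') => mismatch, stop
LCP = "akkp" (length 4)

4


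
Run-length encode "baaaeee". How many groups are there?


Input: baaaeee
Scanning for consecutive runs:
  Group 1: 'b' x 1 (positions 0-0)
  Group 2: 'a' x 3 (positions 1-3)
  Group 3: 'e' x 3 (positions 4-6)
Total groups: 3

3


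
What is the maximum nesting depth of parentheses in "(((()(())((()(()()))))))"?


Input: "(((()(())((()(()()))))))"
Tracking depth:
  Position 0 '(': depth becomes 1
  Position 1 '(': depth becomes 2
  Position 2 '(': depth becomes 3
  Position 3 '(': depth becomes 4
  Position 4 ')': depth becomes 3
  Position 5 '(': depth becomes 4
  Position 6 '(': depth becomes 5
  Position 7 ')': depth becomes 4
  Position 8 ')': depth becomes 3
  Position 9 '(': depth becomes 4
  Position 10 '(': depth becomes 5
  Position 11 '(': depth becomes 6
  Position 12 ')': depth becomes 5
  Position 13 '(': depth becomes 6
  Position 14 '(': depth becomes 7
  Position 15 ')': depth becomes 6
  Position 16 '(': depth becomes 7
  Position 17 ')': depth becomes 6
  Position 18 ')': depth becomes 5
  Position 19 ')': depth becomes 4
  Position 20 ')': depth becomes 3
  Position 21 ')': depth becomes 2
  Position 22 ')': depth becomes 1
  Position 23 ')': depth becomes 0
Maximum depth reached: 7

7


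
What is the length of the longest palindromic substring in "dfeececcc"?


Input: "dfeececcc"
Checking substrings for palindromes:
  [3:6] "ece" (len 3) => palindrome
  [4:7] "cec" (len 3) => palindrome
  [6:9] "ccc" (len 3) => palindrome
  [2:4] "ee" (len 2) => palindrome
  [6:8] "cc" (len 2) => palindrome
  [7:9] "cc" (len 2) => palindrome
Longest palindromic substring: "ece" with length 3

3


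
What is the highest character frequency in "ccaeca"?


Input: ccaeca
Character counts:
  'a': 2
  'c': 3
  'e': 1
Maximum frequency: 3

3


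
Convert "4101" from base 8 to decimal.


Input: "4101" in base 8
Positional expansion:
  Digit '4' (value 4) x 8^3 = 2048
  Digit '1' (value 1) x 8^2 = 64
  Digit '0' (value 0) x 8^1 = 0
  Digit '1' (value 1) x 8^0 = 1
Sum = 2113

2113


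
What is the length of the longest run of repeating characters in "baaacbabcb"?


Input: "baaacbabcb"
Scanning for longest run:
  Position 1 ('a'): new char, reset run to 1
  Position 2 ('a'): continues run of 'a', length=2
  Position 3 ('a'): continues run of 'a', length=3
  Position 4 ('c'): new char, reset run to 1
  Position 5 ('b'): new char, reset run to 1
  Position 6 ('a'): new char, reset run to 1
  Position 7 ('b'): new char, reset run to 1
  Position 8 ('c'): new char, reset run to 1
  Position 9 ('b'): new char, reset run to 1
Longest run: 'a' with length 3

3


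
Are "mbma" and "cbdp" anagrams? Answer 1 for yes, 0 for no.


Strings: "mbma", "cbdp"
Sorted first:  abmm
Sorted second: bcdp
Differ at position 0: 'a' vs 'b' => not anagrams

0


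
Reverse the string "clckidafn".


Input: clckidafn
Reading characters right to left:
  Position 8: 'n'
  Position 7: 'f'
  Position 6: 'a'
  Position 5: 'd'
  Position 4: 'i'
  Position 3: 'k'
  Position 2: 'c'
  Position 1: 'l'
  Position 0: 'c'
Reversed: nfadikclc

nfadikclc


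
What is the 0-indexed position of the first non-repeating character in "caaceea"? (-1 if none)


Input: caaceea
Character frequencies:
  'a': 3
  'c': 2
  'e': 2
Scanning left to right for freq == 1:
  Position 0 ('c'): freq=2, skip
  Position 1 ('a'): freq=3, skip
  Position 2 ('a'): freq=3, skip
  Position 3 ('c'): freq=2, skip
  Position 4 ('e'): freq=2, skip
  Position 5 ('e'): freq=2, skip
  Position 6 ('a'): freq=3, skip
  No unique character found => answer = -1

-1


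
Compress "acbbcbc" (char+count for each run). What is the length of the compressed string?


Input: acbbcbc
Runs:
  'a' x 1 => "a1"
  'c' x 1 => "c1"
  'b' x 2 => "b2"
  'c' x 1 => "c1"
  'b' x 1 => "b1"
  'c' x 1 => "c1"
Compressed: "a1c1b2c1b1c1"
Compressed length: 12

12


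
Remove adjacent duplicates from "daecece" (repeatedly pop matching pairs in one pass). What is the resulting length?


Input: daecece
Stack-based adjacent duplicate removal:
  Read 'd': push. Stack: d
  Read 'a': push. Stack: da
  Read 'e': push. Stack: dae
  Read 'c': push. Stack: daec
  Read 'e': push. Stack: daece
  Read 'c': push. Stack: daecec
  Read 'e': push. Stack: daecece
Final stack: "daecece" (length 7)

7


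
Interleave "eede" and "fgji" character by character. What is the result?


Interleaving "eede" and "fgji":
  Position 0: 'e' from first, 'f' from second => "ef"
  Position 1: 'e' from first, 'g' from second => "eg"
  Position 2: 'd' from first, 'j' from second => "dj"
  Position 3: 'e' from first, 'i' from second => "ei"
Result: efegdjei

efegdjei


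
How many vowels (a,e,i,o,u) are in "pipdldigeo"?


Input: pipdldigeo
Checking each character:
  'p' at position 0: consonant
  'i' at position 1: vowel (running total: 1)
  'p' at position 2: consonant
  'd' at position 3: consonant
  'l' at position 4: consonant
  'd' at position 5: consonant
  'i' at position 6: vowel (running total: 2)
  'g' at position 7: consonant
  'e' at position 8: vowel (running total: 3)
  'o' at position 9: vowel (running total: 4)
Total vowels: 4

4


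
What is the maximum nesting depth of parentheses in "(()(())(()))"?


Input: "(()(())(()))"
Tracking depth:
  Position 0 '(': depth becomes 1
  Position 1 '(': depth becomes 2
  Position 2 ')': depth becomes 1
  Position 3 '(': depth becomes 2
  Position 4 '(': depth becomes 3
  Position 5 ')': depth becomes 2
  Position 6 ')': depth becomes 1
  Position 7 '(': depth becomes 2
  Position 8 '(': depth becomes 3
  Position 9 ')': depth becomes 2
  Position 10 ')': depth becomes 1
  Position 11 ')': depth becomes 0
Maximum depth reached: 3

3


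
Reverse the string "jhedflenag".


Input: jhedflenag
Reading characters right to left:
  Position 9: 'g'
  Position 8: 'a'
  Position 7: 'n'
  Position 6: 'e'
  Position 5: 'l'
  Position 4: 'f'
  Position 3: 'd'
  Position 2: 'e'
  Position 1: 'h'
  Position 0: 'j'
Reversed: ganelfdehj

ganelfdehj


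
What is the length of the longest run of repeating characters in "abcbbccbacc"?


Input: "abcbbccbacc"
Scanning for longest run:
  Position 1 ('b'): new char, reset run to 1
  Position 2 ('c'): new char, reset run to 1
  Position 3 ('b'): new char, reset run to 1
  Position 4 ('b'): continues run of 'b', length=2
  Position 5 ('c'): new char, reset run to 1
  Position 6 ('c'): continues run of 'c', length=2
  Position 7 ('b'): new char, reset run to 1
  Position 8 ('a'): new char, reset run to 1
  Position 9 ('c'): new char, reset run to 1
  Position 10 ('c'): continues run of 'c', length=2
Longest run: 'b' with length 2

2


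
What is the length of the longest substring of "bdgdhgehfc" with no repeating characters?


Input: "bdgdhgehfc"
Sliding window (track last position of each char):
  Position 0 ('b'): window [0,0] length 1 -- new best
  Position 1 ('d'): window [0,1] length 2 -- new best
  Position 2 ('g'): window [0,2] length 3 -- new best
  Position 3 ('d'): repeat (last at 1), move window start to 2
  Position 3 ('d'): window [2,3] length 2
  Position 4 ('h'): window [2,4] length 3
  Position 5 ('g'): repeat (last at 2), move window start to 3
  Position 5 ('g'): window [3,5] length 3
  Position 6 ('e'): window [3,6] length 4 -- new best
  Position 7 ('h'): repeat (last at 4), move window start to 5
  Position 7 ('h'): window [5,7] length 3
  Position 8 ('f'): window [5,8] length 4
  Position 9 ('c'): window [5,9] length 5 -- new best
Longest substring with no repeats: "gehfc" with length 5

5


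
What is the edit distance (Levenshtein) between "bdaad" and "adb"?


Computing edit distance: "bdaad" -> "adb"
DP table:
           a    d    b
      0    1    2    3
  b   1    1    2    2
  d   2    2    1    2
  a   3    2    2    2
  a   4    3    3    3
  d   5    4    3    4
Edit distance = dp[5][3] = 4

4


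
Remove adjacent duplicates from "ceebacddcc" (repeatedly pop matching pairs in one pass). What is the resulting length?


Input: ceebacddcc
Stack-based adjacent duplicate removal:
  Read 'c': push. Stack: c
  Read 'e': push. Stack: ce
  Read 'e': matches stack top 'e' => pop. Stack: c
  Read 'b': push. Stack: cb
  Read 'a': push. Stack: cba
  Read 'c': push. Stack: cbac
  Read 'd': push. Stack: cbacd
  Read 'd': matches stack top 'd' => pop. Stack: cbac
  Read 'c': matches stack top 'c' => pop. Stack: cba
  Read 'c': push. Stack: cbac
Final stack: "cbac" (length 4)

4


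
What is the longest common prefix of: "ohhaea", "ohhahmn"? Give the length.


Words: ohhaea, ohhahmn
  Position 0: all 'o' => match
  Position 1: all 'h' => match
  Position 2: all 'h' => match
  Position 3: all 'a' => match
  Position 4: ('e', 'h') => mismatch, stop
LCP = "ohha" (length 4)

4


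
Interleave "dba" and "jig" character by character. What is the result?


Interleaving "dba" and "jig":
  Position 0: 'd' from first, 'j' from second => "dj"
  Position 1: 'b' from first, 'i' from second => "bi"
  Position 2: 'a' from first, 'g' from second => "ag"
Result: djbiag

djbiag


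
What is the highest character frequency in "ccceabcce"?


Input: ccceabcce
Character counts:
  'a': 1
  'b': 1
  'c': 5
  'e': 2
Maximum frequency: 5

5


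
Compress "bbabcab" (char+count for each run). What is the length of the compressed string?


Input: bbabcab
Runs:
  'b' x 2 => "b2"
  'a' x 1 => "a1"
  'b' x 1 => "b1"
  'c' x 1 => "c1"
  'a' x 1 => "a1"
  'b' x 1 => "b1"
Compressed: "b2a1b1c1a1b1"
Compressed length: 12

12


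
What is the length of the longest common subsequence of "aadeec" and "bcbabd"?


LCS of "aadeec" and "bcbabd"
DP table:
           b    c    b    a    b    d
      0    0    0    0    0    0    0
  a   0    0    0    0    1    1    1
  a   0    0    0    0    1    1    1
  d   0    0    0    0    1    1    2
  e   0    0    0    0    1    1    2
  e   0    0    0    0    1    1    2
  c   0    0    1    1    1    1    2
LCS length = dp[6][6] = 2

2


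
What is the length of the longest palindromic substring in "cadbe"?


Input: "cadbe"
Checking substrings for palindromes:
  No multi-char palindromic substrings found
Longest palindromic substring: "c" with length 1

1


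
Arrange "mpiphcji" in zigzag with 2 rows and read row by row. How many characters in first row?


Zigzag "mpiphcji" into 2 rows:
Placing characters:
  'm' => row 0
  'p' => row 1
  'i' => row 0
  'p' => row 1
  'h' => row 0
  'c' => row 1
  'j' => row 0
  'i' => row 1
Rows:
  Row 0: "mihj"
  Row 1: "ppci"
First row length: 4

4


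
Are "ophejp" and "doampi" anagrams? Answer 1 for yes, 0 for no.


Strings: "ophejp", "doampi"
Sorted first:  ehjopp
Sorted second: adimop
Differ at position 0: 'e' vs 'a' => not anagrams

0


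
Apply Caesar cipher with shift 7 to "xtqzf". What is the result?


Caesar cipher: shift "xtqzf" by 7
  'x' (pos 23) + 7 = pos 4 = 'e'
  't' (pos 19) + 7 = pos 0 = 'a'
  'q' (pos 16) + 7 = pos 23 = 'x'
  'z' (pos 25) + 7 = pos 6 = 'g'
  'f' (pos 5) + 7 = pos 12 = 'm'
Result: eaxgm

eaxgm


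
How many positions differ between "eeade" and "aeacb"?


Comparing "eeade" and "aeacb" position by position:
  Position 0: 'e' vs 'a' => DIFFER
  Position 1: 'e' vs 'e' => same
  Position 2: 'a' vs 'a' => same
  Position 3: 'd' vs 'c' => DIFFER
  Position 4: 'e' vs 'b' => DIFFER
Positions that differ: 3

3


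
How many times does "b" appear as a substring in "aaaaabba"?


Searching for "b" in "aaaaabba"
Scanning each position:
  Position 0: "a" => no
  Position 1: "a" => no
  Position 2: "a" => no
  Position 3: "a" => no
  Position 4: "a" => no
  Position 5: "b" => MATCH
  Position 6: "b" => MATCH
  Position 7: "a" => no
Total occurrences: 2

2


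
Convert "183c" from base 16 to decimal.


Input: "183c" in base 16
Positional expansion:
  Digit '1' (value 1) x 16^3 = 4096
  Digit '8' (value 8) x 16^2 = 2048
  Digit '3' (value 3) x 16^1 = 48
  Digit 'c' (value 12) x 16^0 = 12
Sum = 6204

6204


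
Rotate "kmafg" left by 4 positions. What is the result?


Input: "kmafg", rotate left by 4
First 4 characters: "kmaf"
Remaining characters: "g"
Concatenate remaining + first: "g" + "kmaf" = "gkmaf"

gkmaf


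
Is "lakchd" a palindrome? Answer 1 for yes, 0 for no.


Input: lakchd
Reversed: dhckal
  Compare pos 0 ('l') with pos 5 ('d'): MISMATCH
  Compare pos 1 ('a') with pos 4 ('h'): MISMATCH
  Compare pos 2 ('k') with pos 3 ('c'): MISMATCH
Result: not a palindrome

0


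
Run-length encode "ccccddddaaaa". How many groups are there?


Input: ccccddddaaaa
Scanning for consecutive runs:
  Group 1: 'c' x 4 (positions 0-3)
  Group 2: 'd' x 4 (positions 4-7)
  Group 3: 'a' x 4 (positions 8-11)
Total groups: 3

3


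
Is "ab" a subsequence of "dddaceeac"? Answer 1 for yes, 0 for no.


Check if "ab" is a subsequence of "dddaceeac"
Greedy scan:
  Position 0 ('d'): no match needed
  Position 1 ('d'): no match needed
  Position 2 ('d'): no match needed
  Position 3 ('a'): matches sub[0] = 'a'
  Position 4 ('c'): no match needed
  Position 5 ('e'): no match needed
  Position 6 ('e'): no match needed
  Position 7 ('a'): no match needed
  Position 8 ('c'): no match needed
Only matched 1/2 characters => not a subsequence

0


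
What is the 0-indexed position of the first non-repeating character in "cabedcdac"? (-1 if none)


Input: cabedcdac
Character frequencies:
  'a': 2
  'b': 1
  'c': 3
  'd': 2
  'e': 1
Scanning left to right for freq == 1:
  Position 0 ('c'): freq=3, skip
  Position 1 ('a'): freq=2, skip
  Position 2 ('b'): unique! => answer = 2

2


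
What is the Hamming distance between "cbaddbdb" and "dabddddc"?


Comparing "cbaddbdb" and "dabddddc" position by position:
  Position 0: 'c' vs 'd' => differ
  Position 1: 'b' vs 'a' => differ
  Position 2: 'a' vs 'b' => differ
  Position 3: 'd' vs 'd' => same
  Position 4: 'd' vs 'd' => same
  Position 5: 'b' vs 'd' => differ
  Position 6: 'd' vs 'd' => same
  Position 7: 'b' vs 'c' => differ
Total differences (Hamming distance): 5

5


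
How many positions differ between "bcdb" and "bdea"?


Comparing "bcdb" and "bdea" position by position:
  Position 0: 'b' vs 'b' => same
  Position 1: 'c' vs 'd' => DIFFER
  Position 2: 'd' vs 'e' => DIFFER
  Position 3: 'b' vs 'a' => DIFFER
Positions that differ: 3

3


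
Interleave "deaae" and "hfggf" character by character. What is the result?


Interleaving "deaae" and "hfggf":
  Position 0: 'd' from first, 'h' from second => "dh"
  Position 1: 'e' from first, 'f' from second => "ef"
  Position 2: 'a' from first, 'g' from second => "ag"
  Position 3: 'a' from first, 'g' from second => "ag"
  Position 4: 'e' from first, 'f' from second => "ef"
Result: dhefagagef

dhefagagef


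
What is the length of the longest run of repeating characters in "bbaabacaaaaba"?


Input: "bbaabacaaaaba"
Scanning for longest run:
  Position 1 ('b'): continues run of 'b', length=2
  Position 2 ('a'): new char, reset run to 1
  Position 3 ('a'): continues run of 'a', length=2
  Position 4 ('b'): new char, reset run to 1
  Position 5 ('a'): new char, reset run to 1
  Position 6 ('c'): new char, reset run to 1
  Position 7 ('a'): new char, reset run to 1
  Position 8 ('a'): continues run of 'a', length=2
  Position 9 ('a'): continues run of 'a', length=3
  Position 10 ('a'): continues run of 'a', length=4
  Position 11 ('b'): new char, reset run to 1
  Position 12 ('a'): new char, reset run to 1
Longest run: 'a' with length 4

4


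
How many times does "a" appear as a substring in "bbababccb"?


Searching for "a" in "bbababccb"
Scanning each position:
  Position 0: "b" => no
  Position 1: "b" => no
  Position 2: "a" => MATCH
  Position 3: "b" => no
  Position 4: "a" => MATCH
  Position 5: "b" => no
  Position 6: "c" => no
  Position 7: "c" => no
  Position 8: "b" => no
Total occurrences: 2

2


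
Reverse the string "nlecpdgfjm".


Input: nlecpdgfjm
Reading characters right to left:
  Position 9: 'm'
  Position 8: 'j'
  Position 7: 'f'
  Position 6: 'g'
  Position 5: 'd'
  Position 4: 'p'
  Position 3: 'c'
  Position 2: 'e'
  Position 1: 'l'
  Position 0: 'n'
Reversed: mjfgdpceln

mjfgdpceln


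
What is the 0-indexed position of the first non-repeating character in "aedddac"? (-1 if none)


Input: aedddac
Character frequencies:
  'a': 2
  'c': 1
  'd': 3
  'e': 1
Scanning left to right for freq == 1:
  Position 0 ('a'): freq=2, skip
  Position 1 ('e'): unique! => answer = 1

1


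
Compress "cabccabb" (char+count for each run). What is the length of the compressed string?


Input: cabccabb
Runs:
  'c' x 1 => "c1"
  'a' x 1 => "a1"
  'b' x 1 => "b1"
  'c' x 2 => "c2"
  'a' x 1 => "a1"
  'b' x 2 => "b2"
Compressed: "c1a1b1c2a1b2"
Compressed length: 12

12


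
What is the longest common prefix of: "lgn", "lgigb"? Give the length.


Words: lgn, lgigb
  Position 0: all 'l' => match
  Position 1: all 'g' => match
  Position 2: ('n', 'i') => mismatch, stop
LCP = "lg" (length 2)

2


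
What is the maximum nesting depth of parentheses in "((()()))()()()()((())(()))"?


Input: "((()()))()()()()((())(()))"
Tracking depth:
  Position 0 '(': depth becomes 1
  Position 1 '(': depth becomes 2
  Position 2 '(': depth becomes 3
  Position 3 ')': depth becomes 2
  Position 4 '(': depth becomes 3
  Position 5 ')': depth becomes 2
  Position 6 ')': depth becomes 1
  Position 7 ')': depth becomes 0
  Position 8 '(': depth becomes 1
  Position 9 ')': depth becomes 0
  Position 10 '(': depth becomes 1
  Position 11 ')': depth becomes 0
  Position 12 '(': depth becomes 1
  Position 13 ')': depth becomes 0
  Position 14 '(': depth becomes 1
  Position 15 ')': depth becomes 0
  Position 16 '(': depth becomes 1
  Position 17 '(': depth becomes 2
  Position 18 '(': depth becomes 3
  Position 19 ')': depth becomes 2
  Position 20 ')': depth becomes 1
  Position 21 '(': depth becomes 2
  Position 22 '(': depth becomes 3
  Position 23 ')': depth becomes 2
  Position 24 ')': depth becomes 1
  Position 25 ')': depth becomes 0
Maximum depth reached: 3

3


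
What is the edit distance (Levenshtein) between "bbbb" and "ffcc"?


Computing edit distance: "bbbb" -> "ffcc"
DP table:
           f    f    c    c
      0    1    2    3    4
  b   1    1    2    3    4
  b   2    2    2    3    4
  b   3    3    3    3    4
  b   4    4    4    4    4
Edit distance = dp[4][4] = 4

4


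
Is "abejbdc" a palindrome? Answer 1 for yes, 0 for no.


Input: abejbdc
Reversed: cdbjeba
  Compare pos 0 ('a') with pos 6 ('c'): MISMATCH
  Compare pos 1 ('b') with pos 5 ('d'): MISMATCH
  Compare pos 2 ('e') with pos 4 ('b'): MISMATCH
Result: not a palindrome

0


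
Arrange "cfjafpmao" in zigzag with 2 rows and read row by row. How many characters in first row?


Zigzag "cfjafpmao" into 2 rows:
Placing characters:
  'c' => row 0
  'f' => row 1
  'j' => row 0
  'a' => row 1
  'f' => row 0
  'p' => row 1
  'm' => row 0
  'a' => row 1
  'o' => row 0
Rows:
  Row 0: "cjfmo"
  Row 1: "fapa"
First row length: 5

5


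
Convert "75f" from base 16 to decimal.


Input: "75f" in base 16
Positional expansion:
  Digit '7' (value 7) x 16^2 = 1792
  Digit '5' (value 5) x 16^1 = 80
  Digit 'f' (value 15) x 16^0 = 15
Sum = 1887

1887


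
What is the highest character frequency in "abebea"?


Input: abebea
Character counts:
  'a': 2
  'b': 2
  'e': 2
Maximum frequency: 2

2


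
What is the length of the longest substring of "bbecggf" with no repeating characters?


Input: "bbecggf"
Sliding window (track last position of each char):
  Position 0 ('b'): window [0,0] length 1 -- new best
  Position 1 ('b'): repeat (last at 0), move window start to 1
  Position 1 ('b'): window [1,1] length 1
  Position 2 ('e'): window [1,2] length 2 -- new best
  Position 3 ('c'): window [1,3] length 3 -- new best
  Position 4 ('g'): window [1,4] length 4 -- new best
  Position 5 ('g'): repeat (last at 4), move window start to 5
  Position 5 ('g'): window [5,5] length 1
  Position 6 ('f'): window [5,6] length 2
Longest substring with no repeats: "becg" with length 4

4


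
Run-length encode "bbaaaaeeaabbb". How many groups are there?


Input: bbaaaaeeaabbb
Scanning for consecutive runs:
  Group 1: 'b' x 2 (positions 0-1)
  Group 2: 'a' x 4 (positions 2-5)
  Group 3: 'e' x 2 (positions 6-7)
  Group 4: 'a' x 2 (positions 8-9)
  Group 5: 'b' x 3 (positions 10-12)
Total groups: 5

5


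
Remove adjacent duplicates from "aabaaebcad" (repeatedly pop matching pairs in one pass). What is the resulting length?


Input: aabaaebcad
Stack-based adjacent duplicate removal:
  Read 'a': push. Stack: a
  Read 'a': matches stack top 'a' => pop. Stack: (empty)
  Read 'b': push. Stack: b
  Read 'a': push. Stack: ba
  Read 'a': matches stack top 'a' => pop. Stack: b
  Read 'e': push. Stack: be
  Read 'b': push. Stack: beb
  Read 'c': push. Stack: bebc
  Read 'a': push. Stack: bebca
  Read 'd': push. Stack: bebcad
Final stack: "bebcad" (length 6)

6


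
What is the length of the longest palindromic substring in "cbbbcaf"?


Input: "cbbbcaf"
Checking substrings for palindromes:
  [0:5] "cbbbc" (len 5) => palindrome
  [1:4] "bbb" (len 3) => palindrome
  [1:3] "bb" (len 2) => palindrome
  [2:4] "bb" (len 2) => palindrome
Longest palindromic substring: "cbbbc" with length 5

5


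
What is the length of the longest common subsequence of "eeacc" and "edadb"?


LCS of "eeacc" and "edadb"
DP table:
           e    d    a    d    b
      0    0    0    0    0    0
  e   0    1    1    1    1    1
  e   0    1    1    1    1    1
  a   0    1    1    2    2    2
  c   0    1    1    2    2    2
  c   0    1    1    2    2    2
LCS length = dp[5][5] = 2

2


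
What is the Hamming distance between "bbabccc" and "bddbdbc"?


Comparing "bbabccc" and "bddbdbc" position by position:
  Position 0: 'b' vs 'b' => same
  Position 1: 'b' vs 'd' => differ
  Position 2: 'a' vs 'd' => differ
  Position 3: 'b' vs 'b' => same
  Position 4: 'c' vs 'd' => differ
  Position 5: 'c' vs 'b' => differ
  Position 6: 'c' vs 'c' => same
Total differences (Hamming distance): 4

4


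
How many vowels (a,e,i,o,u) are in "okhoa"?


Input: okhoa
Checking each character:
  'o' at position 0: vowel (running total: 1)
  'k' at position 1: consonant
  'h' at position 2: consonant
  'o' at position 3: vowel (running total: 2)
  'a' at position 4: vowel (running total: 3)
Total vowels: 3

3


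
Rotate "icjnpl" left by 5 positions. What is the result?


Input: "icjnpl", rotate left by 5
First 5 characters: "icjnp"
Remaining characters: "l"
Concatenate remaining + first: "l" + "icjnp" = "licjnp"

licjnp


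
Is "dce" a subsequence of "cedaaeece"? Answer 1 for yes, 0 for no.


Check if "dce" is a subsequence of "cedaaeece"
Greedy scan:
  Position 0 ('c'): no match needed
  Position 1 ('e'): no match needed
  Position 2 ('d'): matches sub[0] = 'd'
  Position 3 ('a'): no match needed
  Position 4 ('a'): no match needed
  Position 5 ('e'): no match needed
  Position 6 ('e'): no match needed
  Position 7 ('c'): matches sub[1] = 'c'
  Position 8 ('e'): matches sub[2] = 'e'
All 3 characters matched => is a subsequence

1


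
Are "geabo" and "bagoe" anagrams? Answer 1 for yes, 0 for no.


Strings: "geabo", "bagoe"
Sorted first:  abego
Sorted second: abego
Sorted forms match => anagrams

1


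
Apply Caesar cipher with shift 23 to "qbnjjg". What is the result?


Caesar cipher: shift "qbnjjg" by 23
  'q' (pos 16) + 23 = pos 13 = 'n'
  'b' (pos 1) + 23 = pos 24 = 'y'
  'n' (pos 13) + 23 = pos 10 = 'k'
  'j' (pos 9) + 23 = pos 6 = 'g'
  'j' (pos 9) + 23 = pos 6 = 'g'
  'g' (pos 6) + 23 = pos 3 = 'd'
Result: nykggd

nykggd


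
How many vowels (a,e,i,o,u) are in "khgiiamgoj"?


Input: khgiiamgoj
Checking each character:
  'k' at position 0: consonant
  'h' at position 1: consonant
  'g' at position 2: consonant
  'i' at position 3: vowel (running total: 1)
  'i' at position 4: vowel (running total: 2)
  'a' at position 5: vowel (running total: 3)
  'm' at position 6: consonant
  'g' at position 7: consonant
  'o' at position 8: vowel (running total: 4)
  'j' at position 9: consonant
Total vowels: 4

4


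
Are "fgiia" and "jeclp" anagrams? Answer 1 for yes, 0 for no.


Strings: "fgiia", "jeclp"
Sorted first:  afgii
Sorted second: cejlp
Differ at position 0: 'a' vs 'c' => not anagrams

0


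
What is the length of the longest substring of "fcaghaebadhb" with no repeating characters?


Input: "fcaghaebadhb"
Sliding window (track last position of each char):
  Position 0 ('f'): window [0,0] length 1 -- new best
  Position 1 ('c'): window [0,1] length 2 -- new best
  Position 2 ('a'): window [0,2] length 3 -- new best
  Position 3 ('g'): window [0,3] length 4 -- new best
  Position 4 ('h'): window [0,4] length 5 -- new best
  Position 5 ('a'): repeat (last at 2), move window start to 3
  Position 5 ('a'): window [3,5] length 3
  Position 6 ('e'): window [3,6] length 4
  Position 7 ('b'): window [3,7] length 5
  Position 8 ('a'): repeat (last at 5), move window start to 6
  Position 8 ('a'): window [6,8] length 3
  Position 9 ('d'): window [6,9] length 4
  Position 10 ('h'): window [6,10] length 5
  Position 11 ('b'): repeat (last at 7), move window start to 8
  Position 11 ('b'): window [8,11] length 4
Longest substring with no repeats: "fcagh" with length 5

5


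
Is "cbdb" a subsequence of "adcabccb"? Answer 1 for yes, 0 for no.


Check if "cbdb" is a subsequence of "adcabccb"
Greedy scan:
  Position 0 ('a'): no match needed
  Position 1 ('d'): no match needed
  Position 2 ('c'): matches sub[0] = 'c'
  Position 3 ('a'): no match needed
  Position 4 ('b'): matches sub[1] = 'b'
  Position 5 ('c'): no match needed
  Position 6 ('c'): no match needed
  Position 7 ('b'): no match needed
Only matched 2/4 characters => not a subsequence

0


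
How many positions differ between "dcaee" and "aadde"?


Comparing "dcaee" and "aadde" position by position:
  Position 0: 'd' vs 'a' => DIFFER
  Position 1: 'c' vs 'a' => DIFFER
  Position 2: 'a' vs 'd' => DIFFER
  Position 3: 'e' vs 'd' => DIFFER
  Position 4: 'e' vs 'e' => same
Positions that differ: 4

4


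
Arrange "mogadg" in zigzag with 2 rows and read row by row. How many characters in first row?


Zigzag "mogadg" into 2 rows:
Placing characters:
  'm' => row 0
  'o' => row 1
  'g' => row 0
  'a' => row 1
  'd' => row 0
  'g' => row 1
Rows:
  Row 0: "mgd"
  Row 1: "oag"
First row length: 3

3


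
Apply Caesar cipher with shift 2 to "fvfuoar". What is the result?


Caesar cipher: shift "fvfuoar" by 2
  'f' (pos 5) + 2 = pos 7 = 'h'
  'v' (pos 21) + 2 = pos 23 = 'x'
  'f' (pos 5) + 2 = pos 7 = 'h'
  'u' (pos 20) + 2 = pos 22 = 'w'
  'o' (pos 14) + 2 = pos 16 = 'q'
  'a' (pos 0) + 2 = pos 2 = 'c'
  'r' (pos 17) + 2 = pos 19 = 't'
Result: hxhwqct

hxhwqct


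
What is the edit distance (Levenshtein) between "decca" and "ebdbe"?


Computing edit distance: "decca" -> "ebdbe"
DP table:
           e    b    d    b    e
      0    1    2    3    4    5
  d   1    1    2    2    3    4
  e   2    1    2    3    3    3
  c   3    2    2    3    4    4
  c   4    3    3    3    4    5
  a   5    4    4    4    4    5
Edit distance = dp[5][5] = 5

5


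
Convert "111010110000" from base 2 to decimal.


Input: "111010110000" in base 2
Positional expansion:
  Digit '1' (value 1) x 2^11 = 2048
  Digit '1' (value 1) x 2^10 = 1024
  Digit '1' (value 1) x 2^9 = 512
  Digit '0' (value 0) x 2^8 = 0
  Digit '1' (value 1) x 2^7 = 128
  Digit '0' (value 0) x 2^6 = 0
  Digit '1' (value 1) x 2^5 = 32
  Digit '1' (value 1) x 2^4 = 16
  Digit '0' (value 0) x 2^3 = 0
  Digit '0' (value 0) x 2^2 = 0
  Digit '0' (value 0) x 2^1 = 0
  Digit '0' (value 0) x 2^0 = 0
Sum = 3760

3760


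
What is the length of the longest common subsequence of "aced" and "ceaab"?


LCS of "aced" and "ceaab"
DP table:
           c    e    a    a    b
      0    0    0    0    0    0
  a   0    0    0    1    1    1
  c   0    1    1    1    1    1
  e   0    1    2    2    2    2
  d   0    1    2    2    2    2
LCS length = dp[4][5] = 2

2


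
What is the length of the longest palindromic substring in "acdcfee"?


Input: "acdcfee"
Checking substrings for palindromes:
  [1:4] "cdc" (len 3) => palindrome
  [5:7] "ee" (len 2) => palindrome
Longest palindromic substring: "cdc" with length 3

3


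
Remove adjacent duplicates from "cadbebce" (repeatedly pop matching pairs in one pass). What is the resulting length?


Input: cadbebce
Stack-based adjacent duplicate removal:
  Read 'c': push. Stack: c
  Read 'a': push. Stack: ca
  Read 'd': push. Stack: cad
  Read 'b': push. Stack: cadb
  Read 'e': push. Stack: cadbe
  Read 'b': push. Stack: cadbeb
  Read 'c': push. Stack: cadbebc
  Read 'e': push. Stack: cadbebce
Final stack: "cadbebce" (length 8)

8


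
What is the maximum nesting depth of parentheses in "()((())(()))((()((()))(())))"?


Input: "()((())(()))((()((()))(())))"
Tracking depth:
  Position 0 '(': depth becomes 1
  Position 1 ')': depth becomes 0
  Position 2 '(': depth becomes 1
  Position 3 '(': depth becomes 2
  Position 4 '(': depth becomes 3
  Position 5 ')': depth becomes 2
  Position 6 ')': depth becomes 1
  Position 7 '(': depth becomes 2
  Position 8 '(': depth becomes 3
  Position 9 ')': depth becomes 2
  Position 10 ')': depth becomes 1
  Position 11 ')': depth becomes 0
  Position 12 '(': depth becomes 1
  Position 13 '(': depth becomes 2
  Position 14 '(': depth becomes 3
  Position 15 ')': depth becomes 2
  Position 16 '(': depth becomes 3
  Position 17 '(': depth becomes 4
  Position 18 '(': depth becomes 5
  Position 19 ')': depth becomes 4
  Position 20 ')': depth becomes 3
  Position 21 ')': depth becomes 2
  Position 22 '(': depth becomes 3
  Position 23 '(': depth becomes 4
  Position 24 ')': depth becomes 3
  Position 25 ')': depth becomes 2
  Position 26 ')': depth becomes 1
  Position 27 ')': depth becomes 0
Maximum depth reached: 5

5


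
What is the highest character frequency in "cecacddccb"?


Input: cecacddccb
Character counts:
  'a': 1
  'b': 1
  'c': 5
  'd': 2
  'e': 1
Maximum frequency: 5

5


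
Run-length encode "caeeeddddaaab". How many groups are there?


Input: caeeeddddaaab
Scanning for consecutive runs:
  Group 1: 'c' x 1 (positions 0-0)
  Group 2: 'a' x 1 (positions 1-1)
  Group 3: 'e' x 3 (positions 2-4)
  Group 4: 'd' x 4 (positions 5-8)
  Group 5: 'a' x 3 (positions 9-11)
  Group 6: 'b' x 1 (positions 12-12)
Total groups: 6

6


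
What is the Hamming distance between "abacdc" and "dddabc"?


Comparing "abacdc" and "dddabc" position by position:
  Position 0: 'a' vs 'd' => differ
  Position 1: 'b' vs 'd' => differ
  Position 2: 'a' vs 'd' => differ
  Position 3: 'c' vs 'a' => differ
  Position 4: 'd' vs 'b' => differ
  Position 5: 'c' vs 'c' => same
Total differences (Hamming distance): 5

5


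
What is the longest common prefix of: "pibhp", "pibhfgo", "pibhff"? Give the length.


Words: pibhp, pibhfgo, pibhff
  Position 0: all 'p' => match
  Position 1: all 'i' => match
  Position 2: all 'b' => match
  Position 3: all 'h' => match
  Position 4: ('p', 'f', 'f') => mismatch, stop
LCP = "pibh" (length 4)

4


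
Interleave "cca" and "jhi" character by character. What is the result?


Interleaving "cca" and "jhi":
  Position 0: 'c' from first, 'j' from second => "cj"
  Position 1: 'c' from first, 'h' from second => "ch"
  Position 2: 'a' from first, 'i' from second => "ai"
Result: cjchai

cjchai


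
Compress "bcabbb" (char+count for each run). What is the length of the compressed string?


Input: bcabbb
Runs:
  'b' x 1 => "b1"
  'c' x 1 => "c1"
  'a' x 1 => "a1"
  'b' x 3 => "b3"
Compressed: "b1c1a1b3"
Compressed length: 8

8


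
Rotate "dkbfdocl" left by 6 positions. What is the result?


Input: "dkbfdocl", rotate left by 6
First 6 characters: "dkbfdo"
Remaining characters: "cl"
Concatenate remaining + first: "cl" + "dkbfdo" = "cldkbfdo"

cldkbfdo


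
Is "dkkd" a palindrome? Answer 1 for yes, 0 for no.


Input: dkkd
Reversed: dkkd
  Compare pos 0 ('d') with pos 3 ('d'): match
  Compare pos 1 ('k') with pos 2 ('k'): match
Result: palindrome

1


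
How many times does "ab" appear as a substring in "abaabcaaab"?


Searching for "ab" in "abaabcaaab"
Scanning each position:
  Position 0: "ab" => MATCH
  Position 1: "ba" => no
  Position 2: "aa" => no
  Position 3: "ab" => MATCH
  Position 4: "bc" => no
  Position 5: "ca" => no
  Position 6: "aa" => no
  Position 7: "aa" => no
  Position 8: "ab" => MATCH
Total occurrences: 3

3


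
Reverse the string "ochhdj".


Input: ochhdj
Reading characters right to left:
  Position 5: 'j'
  Position 4: 'd'
  Position 3: 'h'
  Position 2: 'h'
  Position 1: 'c'
  Position 0: 'o'
Reversed: jdhhco

jdhhco


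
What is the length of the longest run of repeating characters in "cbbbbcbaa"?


Input: "cbbbbcbaa"
Scanning for longest run:
  Position 1 ('b'): new char, reset run to 1
  Position 2 ('b'): continues run of 'b', length=2
  Position 3 ('b'): continues run of 'b', length=3
  Position 4 ('b'): continues run of 'b', length=4
  Position 5 ('c'): new char, reset run to 1
  Position 6 ('b'): new char, reset run to 1
  Position 7 ('a'): new char, reset run to 1
  Position 8 ('a'): continues run of 'a', length=2
Longest run: 'b' with length 4

4


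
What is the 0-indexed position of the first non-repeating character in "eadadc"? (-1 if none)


Input: eadadc
Character frequencies:
  'a': 2
  'c': 1
  'd': 2
  'e': 1
Scanning left to right for freq == 1:
  Position 0 ('e'): unique! => answer = 0

0


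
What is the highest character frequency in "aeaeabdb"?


Input: aeaeabdb
Character counts:
  'a': 3
  'b': 2
  'd': 1
  'e': 2
Maximum frequency: 3

3


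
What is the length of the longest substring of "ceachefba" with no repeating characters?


Input: "ceachefba"
Sliding window (track last position of each char):
  Position 0 ('c'): window [0,0] length 1 -- new best
  Position 1 ('e'): window [0,1] length 2 -- new best
  Position 2 ('a'): window [0,2] length 3 -- new best
  Position 3 ('c'): repeat (last at 0), move window start to 1
  Position 3 ('c'): window [1,3] length 3
  Position 4 ('h'): window [1,4] length 4 -- new best
  Position 5 ('e'): repeat (last at 1), move window start to 2
  Position 5 ('e'): window [2,5] length 4
  Position 6 ('f'): window [2,6] length 5 -- new best
  Position 7 ('b'): window [2,7] length 6 -- new best
  Position 8 ('a'): repeat (last at 2), move window start to 3
  Position 8 ('a'): window [3,8] length 6
Longest substring with no repeats: "achefb" with length 6

6


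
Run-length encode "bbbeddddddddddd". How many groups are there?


Input: bbbeddddddddddd
Scanning for consecutive runs:
  Group 1: 'b' x 3 (positions 0-2)
  Group 2: 'e' x 1 (positions 3-3)
  Group 3: 'd' x 11 (positions 4-14)
Total groups: 3

3


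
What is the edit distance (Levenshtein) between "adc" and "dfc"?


Computing edit distance: "adc" -> "dfc"
DP table:
           d    f    c
      0    1    2    3
  a   1    1    2    3
  d   2    1    2    3
  c   3    2    2    2
Edit distance = dp[3][3] = 2

2


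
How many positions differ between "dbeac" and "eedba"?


Comparing "dbeac" and "eedba" position by position:
  Position 0: 'd' vs 'e' => DIFFER
  Position 1: 'b' vs 'e' => DIFFER
  Position 2: 'e' vs 'd' => DIFFER
  Position 3: 'a' vs 'b' => DIFFER
  Position 4: 'c' vs 'a' => DIFFER
Positions that differ: 5

5


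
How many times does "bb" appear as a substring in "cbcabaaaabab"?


Searching for "bb" in "cbcabaaaabab"
Scanning each position:
  Position 0: "cb" => no
  Position 1: "bc" => no
  Position 2: "ca" => no
  Position 3: "ab" => no
  Position 4: "ba" => no
  Position 5: "aa" => no
  Position 6: "aa" => no
  Position 7: "aa" => no
  Position 8: "ab" => no
  Position 9: "ba" => no
  Position 10: "ab" => no
Total occurrences: 0

0


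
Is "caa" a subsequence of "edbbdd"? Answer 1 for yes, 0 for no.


Check if "caa" is a subsequence of "edbbdd"
Greedy scan:
  Position 0 ('e'): no match needed
  Position 1 ('d'): no match needed
  Position 2 ('b'): no match needed
  Position 3 ('b'): no match needed
  Position 4 ('d'): no match needed
  Position 5 ('d'): no match needed
Only matched 0/3 characters => not a subsequence

0


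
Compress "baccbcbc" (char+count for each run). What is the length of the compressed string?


Input: baccbcbc
Runs:
  'b' x 1 => "b1"
  'a' x 1 => "a1"
  'c' x 2 => "c2"
  'b' x 1 => "b1"
  'c' x 1 => "c1"
  'b' x 1 => "b1"
  'c' x 1 => "c1"
Compressed: "b1a1c2b1c1b1c1"
Compressed length: 14

14
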